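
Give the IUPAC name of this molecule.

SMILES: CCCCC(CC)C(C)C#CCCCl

1-chloro-6-ethyl-5-methyldec-3-yne

Counting along the main chain through the multiple bond gives 10 carbons: the parent is decane.
The chain contains a C≡C triple bond, so the unsaturation ending is -yne.
Number the chain so that numbering from this end puts the triple bond at C-3 rather than C-7.
This places the triple bond between C-3 and C-4; a chloro group at C-1; an ethyl group at C-6; a methyl group at C-5.
Substituent prefixes are cited in alphabetical order (multiplying prefixes like di-/tri- are ignored for ordering).
Putting it together: 1-chloro-6-ethyl-5-methyldec-3-yne.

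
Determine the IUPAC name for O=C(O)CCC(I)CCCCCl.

Counting along the main chain through the –COOH group gives 8 carbons: the parent is octane.
A carboxylic acid (terminal –COOH) is the principal characteristic group, giving the suffix -oic acid.
Choose the numbering such that the carboxylic acid carbon is C-1 by definition.
That gives a chloro group at C-8; an iodo group at C-4.
The substituents are ordered alphabetically, ignoring any di-/tri- multipliers.
The name is 8-chloro-4-iodooctanoic acid.

8-chloro-4-iodooctanoic acid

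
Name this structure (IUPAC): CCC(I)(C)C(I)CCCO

The longest carbon chain that includes the –OH group has 7 carbons, so the parent hydride is heptane.
An alcohol (–OH) is the principal characteristic group, giving the suffix -ol.
The numbering direction is chosen so that numbering from this end puts the hydroxyl group at C-1 rather than C-7.
That gives the hydroxyl at C-1; iodo groups at C-4 and C-5; a methyl group at C-5.
The substituents are ordered alphabetically, ignoring any di-/tri- multipliers.
Assembling the pieces gives 4,5-diiodo-5-methylheptan-1-ol.

4,5-diiodo-5-methylheptan-1-ol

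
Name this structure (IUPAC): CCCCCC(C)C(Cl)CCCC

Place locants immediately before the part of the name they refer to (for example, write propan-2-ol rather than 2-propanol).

5-chloro-6-methylundecane

The parent chain contains 11 carbons (undecane).
Choose the numbering such that the substituent locant set {5,6} is lower than {6,7} at the first point of difference.
With this numbering: a chloro group at C-5; a methyl group at C-6.
Prefixes are listed alphabetically: chloro, methyl.
Putting it together: 5-chloro-6-methylundecane.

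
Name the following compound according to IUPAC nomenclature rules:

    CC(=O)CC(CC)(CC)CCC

Counting along the main chain through the carbonyl gives 7 carbons: the parent is heptane.
The highest-priority functional group is a ketone (C=O on an internal carbon), so the name ends in -one.
Choose the numbering such that numbering from this end puts the carbonyl group at C-2 rather than C-6.
That gives the carbonyl at C-2; two ethyl groups at C-4.
The name is 4,4-diethylheptan-2-one.

4,4-diethylheptan-2-one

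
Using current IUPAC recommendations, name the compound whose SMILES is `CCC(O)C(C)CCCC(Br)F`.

The longest carbon chain that includes the –OH group has 8 carbons, so the parent hydride is octane.
An alcohol (–OH) is the principal characteristic group, giving the suffix -ol.
The numbering direction is chosen so that numbering from this end puts the hydroxyl group at C-3 rather than C-6.
That gives the hydroxyl at C-3; a bromo group at C-8; a fluoro group at C-8; a methyl group at C-4.
Prefixes are listed alphabetically: bromo, fluoro, methyl.
Assembling the pieces gives 8-bromo-8-fluoro-4-methyloctan-3-ol.

8-bromo-8-fluoro-4-methyloctan-3-ol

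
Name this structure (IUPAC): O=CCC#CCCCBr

The longest carbon chain that includes the –CHO group and the multiple bond has 7 carbons, so the parent hydride is heptane.
The highest-priority functional group is an aldehyde (terminal –CHO), so the name ends in -al.
The chain contains a C≡C triple bond, so the unsaturation ending is -yne.
Number the chain so that the aldehyde carbon is C-1 by definition.
That gives the triple bond between C-3 and C-4; a bromo group at C-7.
The name is 7-bromohept-3-ynal.

7-bromohept-3-ynal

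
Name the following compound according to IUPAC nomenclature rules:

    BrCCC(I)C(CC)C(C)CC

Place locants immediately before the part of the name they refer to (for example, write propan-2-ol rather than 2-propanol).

1-bromo-4-ethyl-3-iodo-5-methylheptane

The parent chain contains 7 carbons (heptane).
The numbering direction is chosen so that the substituent locant set {1,3,4,5} is lower than {3,4,5,7} at the first point of difference.
This places a bromo group at C-1; an ethyl group at C-4; an iodo group at C-3; a methyl group at C-5.
The substituents are ordered alphabetically, ignoring any di-/tri- multipliers.
Assembling the pieces gives 1-bromo-4-ethyl-3-iodo-5-methylheptane.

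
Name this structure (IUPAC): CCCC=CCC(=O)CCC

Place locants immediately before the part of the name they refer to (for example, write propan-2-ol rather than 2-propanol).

The longest chain bearing the carbonyl and the multiple bond is 10 carbons long (decane).
The highest-priority functional group is a ketone (C=O on an internal carbon), so the name ends in -one.
The chain contains a C=C double bond, so the unsaturation ending is -ene.
Choose the numbering such that numbering from this end puts the carbonyl group at C-4 rather than C-7.
This places the carbonyl at C-4; the double bond between C-6 and C-7.
Putting it together: dec-6-en-4-one.

dec-6-en-4-one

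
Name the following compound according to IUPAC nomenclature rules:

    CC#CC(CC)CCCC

4-ethyloct-2-yne

The longest chain bearing the multiple bond is 8 carbons long (octane).
The chain contains a C≡C triple bond, so the unsaturation ending is -yne.
The numbering direction is chosen so that numbering from this end puts the triple bond at C-2 rather than C-6.
That gives the triple bond between C-2 and C-3; an ethyl group at C-4.
Putting it together: 4-ethyloct-2-yne.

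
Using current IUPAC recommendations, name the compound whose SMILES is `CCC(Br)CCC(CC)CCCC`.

The longest carbon chain is 10 atoms: the parent is decane.
Number the chain so that the substituent locant set {3,6} is lower than {5,8} at the first point of difference.
That gives a bromo group at C-3; an ethyl group at C-6.
Prefixes are listed alphabetically: bromo, ethyl.
The name is 3-bromo-6-ethyldecane.

3-bromo-6-ethyldecane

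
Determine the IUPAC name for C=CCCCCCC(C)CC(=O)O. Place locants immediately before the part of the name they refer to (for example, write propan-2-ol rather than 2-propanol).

Counting along the main chain through the –COOH group and the multiple bond gives 10 carbons: the parent is decane.
A carboxylic acid (terminal –COOH) is the principal characteristic group, giving the suffix -oic acid.
There is one C=C double bond, indicated by the ending -ene.
Choose the numbering such that the carboxylic acid carbon is C-1 by definition.
That gives the double bond between C-9 and C-10; a methyl group at C-3.
Putting it together: 3-methyldec-9-enoic acid.

3-methyldec-9-enoic acid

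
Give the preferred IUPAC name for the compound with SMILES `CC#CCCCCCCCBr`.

The longest chain bearing the multiple bond is 10 carbons long (decane).
There is one C≡C triple bond, indicated by the ending -yne.
Choose the numbering such that numbering from this end puts the triple bond at C-2 rather than C-8.
This places the triple bond between C-2 and C-3; a bromo group at C-10.
The name is 10-bromodec-2-yne.

10-bromodec-2-yne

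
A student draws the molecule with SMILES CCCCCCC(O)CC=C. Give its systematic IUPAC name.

The longest chain bearing the –OH group and the multiple bond is 10 carbons long (decane).
The highest-priority functional group is an alcohol (–OH), so the name ends in -ol.
There is one C=C double bond, indicated by the ending -ene.
Number the chain so that numbering from this end puts the hydroxyl group at C-4 rather than C-7.
With this numbering: the hydroxyl at C-4; the double bond between C-1 and C-2.
Assembling the pieces gives dec-1-en-4-ol.

dec-1-en-4-ol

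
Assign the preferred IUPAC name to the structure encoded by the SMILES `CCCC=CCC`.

Counting along the main chain through the multiple bond gives 7 carbons: the parent is heptane.
A C=C double bond in the chain gives the infix -ene-.
Number the chain so that numbering from this end puts the double bond at C-3 rather than C-4.
This places the double bond between C-3 and C-4.
The name is hept-3-ene.

hept-3-ene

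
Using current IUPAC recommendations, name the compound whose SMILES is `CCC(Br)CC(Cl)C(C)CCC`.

The parent chain contains 9 carbons (nonane).
The numbering direction is chosen so that the substituent locant set {3,5,6} is lower than {4,5,7} at the first point of difference.
That gives a bromo group at C-3; a chloro group at C-5; a methyl group at C-6.
Substituent prefixes are cited in alphabetical order (multiplying prefixes like di-/tri- are ignored for ordering).
The name is 3-bromo-5-chloro-6-methylnonane.

3-bromo-5-chloro-6-methylnonane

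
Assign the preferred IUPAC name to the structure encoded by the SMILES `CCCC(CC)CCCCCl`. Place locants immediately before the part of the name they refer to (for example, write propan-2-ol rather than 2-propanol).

1-chloro-5-ethyloctane

The longest carbon chain is 8 atoms: the parent is octane.
Number the chain so that the substituent locant set {1,5} is lower than {4,8} at the first point of difference.
That gives a chloro group at C-1; an ethyl group at C-5.
Prefixes are listed alphabetically: chloro, ethyl.
The name is 1-chloro-5-ethyloctane.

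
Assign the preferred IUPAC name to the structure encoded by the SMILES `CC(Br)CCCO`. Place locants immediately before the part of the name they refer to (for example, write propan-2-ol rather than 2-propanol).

4-bromopentan-1-ol

Counting along the main chain through the –OH group gives 5 carbons: the parent is pentane.
An alcohol (–OH) is the principal characteristic group, giving the suffix -ol.
Number the chain so that numbering from this end puts the hydroxyl group at C-1 rather than C-5.
That gives the hydroxyl at C-1; a bromo group at C-4.
Putting it together: 4-bromopentan-1-ol.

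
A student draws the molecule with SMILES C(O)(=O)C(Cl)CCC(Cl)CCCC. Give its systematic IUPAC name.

2,5-dichlorononanoic acid

Counting along the main chain through the –COOH group gives 9 carbons: the parent is nonane.
A carboxylic acid (terminal –COOH) is the principal characteristic group, giving the suffix -oic acid.
Choose the numbering such that the carboxylic acid carbon is C-1 by definition.
That gives chloro groups at C-2 and C-5.
The name is 2,5-dichlorononanoic acid.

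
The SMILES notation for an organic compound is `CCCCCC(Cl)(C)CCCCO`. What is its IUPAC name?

5-chloro-5-methyldecan-1-ol

The longest chain bearing the –OH group is 10 carbons long (decane).
The principal characteristic group is an alcohol (–OH), named with the suffix -ol.
The numbering direction is chosen so that numbering from this end puts the hydroxyl group at C-1 rather than C-10.
This places the hydroxyl at C-1; a chloro group at C-5; a methyl group at C-5.
Substituent prefixes are cited in alphabetical order (multiplying prefixes like di-/tri- are ignored for ordering).
Assembling the pieces gives 5-chloro-5-methyldecan-1-ol.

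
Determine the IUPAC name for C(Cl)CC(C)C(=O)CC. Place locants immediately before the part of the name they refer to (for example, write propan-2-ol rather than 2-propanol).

6-chloro-4-methylhexan-3-one

The longest chain bearing the carbonyl is 6 carbons long (hexane).
A ketone (C=O on an internal carbon) is the principal characteristic group, giving the suffix -one.
The numbering direction is chosen so that numbering from this end puts the carbonyl group at C-3 rather than C-4.
With this numbering: the carbonyl at C-3; a chloro group at C-6; a methyl group at C-4.
The substituents are ordered alphabetically, ignoring any di-/tri- multipliers.
Putting it together: 6-chloro-4-methylhexan-3-one.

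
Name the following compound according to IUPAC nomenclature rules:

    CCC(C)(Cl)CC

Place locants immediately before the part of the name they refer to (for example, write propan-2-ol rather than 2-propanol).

3-chloro-3-methylpentane

The parent chain contains 5 carbons (pentane).
Both numbering directions give the same locant set; either may be used.
With this numbering: a chloro group at C-3; a methyl group at C-3.
The substituents are ordered alphabetically, ignoring any di-/tri- multipliers.
Putting it together: 3-chloro-3-methylpentane.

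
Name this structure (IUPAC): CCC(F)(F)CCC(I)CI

5,5-difluoro-1,2-diiodoheptane

The longest carbon chain is 7 atoms: the parent is heptane.
The numbering direction is chosen so that the substituent locant set {1,2,5,5} is lower than {3,3,6,7} at the first point of difference.
This places two fluoro groups at C-5; iodo groups at C-1 and C-2.
Prefixes are listed alphabetically: fluoro, iodo.
Putting it together: 5,5-difluoro-1,2-diiodoheptane.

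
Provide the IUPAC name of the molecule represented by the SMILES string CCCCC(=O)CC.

heptan-3-one

The longest carbon chain that includes the carbonyl has 7 carbons, so the parent hydride is heptane.
The principal characteristic group is a ketone (C=O on an internal carbon), named with the suffix -one.
Choose the numbering such that numbering from this end puts the carbonyl group at C-3 rather than C-5.
That gives the carbonyl at C-3.
The name is heptan-3-one.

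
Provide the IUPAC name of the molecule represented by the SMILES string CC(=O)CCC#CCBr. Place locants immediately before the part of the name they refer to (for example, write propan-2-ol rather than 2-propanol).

7-bromohept-5-yn-2-one

The longest chain bearing the carbonyl and the multiple bond is 7 carbons long (heptane).
The highest-priority functional group is a ketone (C=O on an internal carbon), so the name ends in -one.
The chain contains a C≡C triple bond, so the unsaturation ending is -yne.
Number the chain so that numbering from this end puts the carbonyl group at C-2 rather than C-6.
This places the carbonyl at C-2; the triple bond between C-5 and C-6; a bromo group at C-7.
Assembling the pieces gives 7-bromohept-5-yn-2-one.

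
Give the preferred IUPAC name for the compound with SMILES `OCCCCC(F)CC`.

The longest carbon chain that includes the –OH group has 7 carbons, so the parent hydride is heptane.
The highest-priority functional group is an alcohol (–OH), so the name ends in -ol.
Choose the numbering such that numbering from this end puts the hydroxyl group at C-1 rather than C-7.
That gives the hydroxyl at C-1; a fluoro group at C-5.
Putting it together: 5-fluoroheptan-1-ol.

5-fluoroheptan-1-ol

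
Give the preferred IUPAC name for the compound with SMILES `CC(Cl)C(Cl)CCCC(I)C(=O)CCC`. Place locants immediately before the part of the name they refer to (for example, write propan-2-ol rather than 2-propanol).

The longest chain bearing the carbonyl is 11 carbons long (undecane).
The principal characteristic group is a ketone (C=O on an internal carbon), named with the suffix -one.
Number the chain so that numbering from this end puts the carbonyl group at C-4 rather than C-8.
With this numbering: the carbonyl at C-4; chloro groups at C-9 and C-10; an iodo group at C-5.
Substituent prefixes are cited in alphabetical order (multiplying prefixes like di-/tri- are ignored for ordering).
Putting it together: 9,10-dichloro-5-iodoundecan-4-one.

9,10-dichloro-5-iodoundecan-4-one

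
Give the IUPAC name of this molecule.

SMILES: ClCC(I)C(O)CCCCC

The longest carbon chain that includes the –OH group has 8 carbons, so the parent hydride is octane.
An alcohol (–OH) is the principal characteristic group, giving the suffix -ol.
Number the chain so that numbering from this end puts the hydroxyl group at C-3 rather than C-6.
With this numbering: the hydroxyl at C-3; a chloro group at C-1; an iodo group at C-2.
Prefixes are listed alphabetically: chloro, iodo.
Putting it together: 1-chloro-2-iodooctan-3-ol.

1-chloro-2-iodooctan-3-ol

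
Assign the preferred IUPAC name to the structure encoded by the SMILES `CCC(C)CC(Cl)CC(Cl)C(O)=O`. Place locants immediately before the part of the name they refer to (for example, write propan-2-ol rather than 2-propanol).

The longest chain bearing the –COOH group is 8 carbons long (octane).
The highest-priority functional group is a carboxylic acid (terminal –COOH), so the name ends in -oic acid.
The numbering direction is chosen so that the carboxylic acid carbon is C-1 by definition.
That gives chloro groups at C-2 and C-4; a methyl group at C-6.
Substituent prefixes are cited in alphabetical order (multiplying prefixes like di-/tri- are ignored for ordering).
The name is 2,4-dichloro-6-methyloctanoic acid.

2,4-dichloro-6-methyloctanoic acid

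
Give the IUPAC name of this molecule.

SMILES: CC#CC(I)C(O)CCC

5-iodooct-6-yn-4-ol

Counting along the main chain through the –OH group and the multiple bond gives 8 carbons: the parent is octane.
The highest-priority functional group is an alcohol (–OH), so the name ends in -ol.
The chain contains a C≡C triple bond, so the unsaturation ending is -yne.
Number the chain so that numbering from this end puts the hydroxyl group at C-4 rather than C-5.
That gives the hydroxyl at C-4; the triple bond between C-6 and C-7; an iodo group at C-5.
The name is 5-iodooct-6-yn-4-ol.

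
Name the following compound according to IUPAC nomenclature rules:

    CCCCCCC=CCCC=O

undec-4-enal

Counting along the main chain through the –CHO group and the multiple bond gives 11 carbons: the parent is undecane.
The highest-priority functional group is an aldehyde (terminal –CHO), so the name ends in -al.
A C=C double bond in the chain gives the infix -ene-.
The numbering direction is chosen so that the aldehyde carbon is C-1 by definition.
With this numbering: the double bond between C-4 and C-5.
The name is undec-4-enal.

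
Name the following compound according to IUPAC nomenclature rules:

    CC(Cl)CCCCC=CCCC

10-chloroundec-4-ene

The longest chain bearing the multiple bond is 11 carbons long (undecane).
There is one C=C double bond, indicated by the ending -ene.
Number the chain so that numbering from this end puts the double bond at C-4 rather than C-7.
With this numbering: the double bond between C-4 and C-5; a chloro group at C-10.
Assembling the pieces gives 10-chloroundec-4-ene.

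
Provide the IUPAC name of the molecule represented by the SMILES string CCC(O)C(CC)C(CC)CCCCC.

The longest chain bearing the –OH group is 10 carbons long (decane).
An alcohol (–OH) is the principal characteristic group, giving the suffix -ol.
The numbering direction is chosen so that numbering from this end puts the hydroxyl group at C-3 rather than C-8.
That gives the hydroxyl at C-3; ethyl groups at C-4 and C-5.
Assembling the pieces gives 4,5-diethyldecan-3-ol.

4,5-diethyldecan-3-ol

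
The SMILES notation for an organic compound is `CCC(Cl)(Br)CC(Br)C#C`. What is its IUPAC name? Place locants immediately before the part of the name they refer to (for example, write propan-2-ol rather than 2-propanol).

Counting along the main chain through the multiple bond gives 7 carbons: the parent is heptane.
There is one C≡C triple bond, indicated by the ending -yne.
The numbering direction is chosen so that numbering from this end puts the triple bond at C-1 rather than C-6.
This places the triple bond between C-1 and C-2; bromo groups at C-3 and C-5; a chloro group at C-5.
Prefixes are listed alphabetically: bromo, chloro.
Assembling the pieces gives 3,5-dibromo-5-chlorohept-1-yne.

3,5-dibromo-5-chlorohept-1-yne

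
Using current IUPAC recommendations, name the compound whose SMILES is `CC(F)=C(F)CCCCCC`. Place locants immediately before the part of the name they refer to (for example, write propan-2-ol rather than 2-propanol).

Counting along the main chain through the multiple bond gives 9 carbons: the parent is nonane.
There is one C=C double bond, indicated by the ending -ene.
The numbering direction is chosen so that numbering from this end puts the double bond at C-2 rather than C-7.
That gives the double bond between C-2 and C-3; fluoro groups at C-2 and C-3.
Putting it together: 2,3-difluoronon-2-ene.

2,3-difluoronon-2-ene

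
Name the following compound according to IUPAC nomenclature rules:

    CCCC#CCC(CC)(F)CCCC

Counting along the main chain through the multiple bond gives 11 carbons: the parent is undecane.
A C≡C triple bond in the chain gives the infix -yne-.
The numbering direction is chosen so that numbering from this end puts the triple bond at C-4 rather than C-7.
With this numbering: the triple bond between C-4 and C-5; an ethyl group at C-7; a fluoro group at C-7.
The substituents are ordered alphabetically, ignoring any di-/tri- multipliers.
The name is 7-ethyl-7-fluoroundec-4-yne.

7-ethyl-7-fluoroundec-4-yne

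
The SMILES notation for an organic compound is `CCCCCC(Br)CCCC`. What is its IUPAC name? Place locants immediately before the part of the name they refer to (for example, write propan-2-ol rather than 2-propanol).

The longest carbon chain is 10 atoms: the parent is decane.
Choose the numbering such that the substituent locant set {5} is lower than {6} at the first point of difference.
With this numbering: a bromo group at C-5.
Assembling the pieces gives 5-bromodecane.

5-bromodecane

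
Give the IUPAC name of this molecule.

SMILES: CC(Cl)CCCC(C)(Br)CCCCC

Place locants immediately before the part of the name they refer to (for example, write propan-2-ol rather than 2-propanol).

The longest carbon chain is 11 atoms: the parent is undecane.
Number the chain so that the substituent locant set {2,6,6} is lower than {6,6,10} at the first point of difference.
This places a bromo group at C-6; a chloro group at C-2; a methyl group at C-6.
Substituent prefixes are cited in alphabetical order (multiplying prefixes like di-/tri- are ignored for ordering).
Putting it together: 6-bromo-2-chloro-6-methylundecane.

6-bromo-2-chloro-6-methylundecane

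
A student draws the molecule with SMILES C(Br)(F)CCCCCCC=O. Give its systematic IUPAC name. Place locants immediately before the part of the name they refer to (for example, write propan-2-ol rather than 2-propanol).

8-bromo-8-fluorooctanal

Counting along the main chain through the –CHO group gives 8 carbons: the parent is octane.
An aldehyde (terminal –CHO) is the principal characteristic group, giving the suffix -al.
The numbering direction is chosen so that the aldehyde carbon is C-1 by definition.
This places a bromo group at C-8; a fluoro group at C-8.
Substituent prefixes are cited in alphabetical order (multiplying prefixes like di-/tri- are ignored for ordering).
Putting it together: 8-bromo-8-fluorooctanal.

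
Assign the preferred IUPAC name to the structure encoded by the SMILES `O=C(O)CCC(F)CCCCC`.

The longest carbon chain that includes the –COOH group has 9 carbons, so the parent hydride is nonane.
A carboxylic acid (terminal –COOH) is the principal characteristic group, giving the suffix -oic acid.
Number the chain so that the carboxylic acid carbon is C-1 by definition.
This places a fluoro group at C-4.
Putting it together: 4-fluorononanoic acid.

4-fluorononanoic acid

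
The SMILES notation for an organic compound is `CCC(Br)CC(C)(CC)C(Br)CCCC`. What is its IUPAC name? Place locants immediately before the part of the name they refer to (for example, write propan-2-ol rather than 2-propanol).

The longest carbon chain is 10 atoms: the parent is decane.
Number the chain so that the substituent locant set {3,5,5,6} is lower than {5,6,6,8} at the first point of difference.
That gives bromo groups at C-3 and C-6; an ethyl group at C-5; a methyl group at C-5.
Prefixes are listed alphabetically: bromo, ethyl, methyl.
Putting it together: 3,6-dibromo-5-ethyl-5-methyldecane.

3,6-dibromo-5-ethyl-5-methyldecane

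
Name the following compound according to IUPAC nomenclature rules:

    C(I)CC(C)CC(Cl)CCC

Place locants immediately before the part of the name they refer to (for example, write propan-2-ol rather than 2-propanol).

5-chloro-1-iodo-3-methyloctane

The parent chain contains 8 carbons (octane).
Number the chain so that the substituent locant set {1,3,5} is lower than {4,6,8} at the first point of difference.
This places a chloro group at C-5; an iodo group at C-1; a methyl group at C-3.
Substituent prefixes are cited in alphabetical order (multiplying prefixes like di-/tri- are ignored for ordering).
The name is 5-chloro-1-iodo-3-methyloctane.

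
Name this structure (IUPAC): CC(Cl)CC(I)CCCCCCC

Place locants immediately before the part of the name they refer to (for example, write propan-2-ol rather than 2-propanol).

2-chloro-4-iodoundecane

The longest continuous carbon chain has 11 atoms, so the parent hydride is undecane.
Choose the numbering such that the substituent locant set {2,4} is lower than {8,10} at the first point of difference.
This places a chloro group at C-2; an iodo group at C-4.
Prefixes are listed alphabetically: chloro, iodo.
The name is 2-chloro-4-iodoundecane.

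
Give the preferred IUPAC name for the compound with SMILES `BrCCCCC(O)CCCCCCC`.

The longest carbon chain that includes the –OH group has 12 carbons, so the parent hydride is dodecane.
The principal characteristic group is an alcohol (–OH), named with the suffix -ol.
Number the chain so that numbering from this end puts the hydroxyl group at C-5 rather than C-8.
That gives the hydroxyl at C-5; a bromo group at C-1.
The name is 1-bromododecan-5-ol.

1-bromododecan-5-ol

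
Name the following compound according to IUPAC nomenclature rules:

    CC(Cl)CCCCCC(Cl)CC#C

4,10-dichloroundec-1-yne

The longest carbon chain that includes the multiple bond has 11 carbons, so the parent hydride is undecane.
The chain contains a C≡C triple bond, so the unsaturation ending is -yne.
Choose the numbering such that numbering from this end puts the triple bond at C-1 rather than C-10.
That gives the triple bond between C-1 and C-2; chloro groups at C-4 and C-10.
Assembling the pieces gives 4,10-dichloroundec-1-yne.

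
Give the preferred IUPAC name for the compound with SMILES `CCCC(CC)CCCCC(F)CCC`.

The longest continuous carbon chain has 12 atoms, so the parent hydride is dodecane.
Number the chain so that the locant sets are identical either way, so the alphabetically earlier ethyl substituent takes the lower locant (4 rather than 9).
With this numbering: an ethyl group at C-4; a fluoro group at C-9.
The substituents are ordered alphabetically, ignoring any di-/tri- multipliers.
Assembling the pieces gives 4-ethyl-9-fluorododecane.

4-ethyl-9-fluorododecane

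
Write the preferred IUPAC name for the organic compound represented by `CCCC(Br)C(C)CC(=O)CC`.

The longest chain bearing the carbonyl is 9 carbons long (nonane).
A ketone (C=O on an internal carbon) is the principal characteristic group, giving the suffix -one.
Choose the numbering such that numbering from this end puts the carbonyl group at C-3 rather than C-7.
With this numbering: the carbonyl at C-3; a bromo group at C-6; a methyl group at C-5.
Substituent prefixes are cited in alphabetical order (multiplying prefixes like di-/tri- are ignored for ordering).
Assembling the pieces gives 6-bromo-5-methylnonan-3-one.

6-bromo-5-methylnonan-3-one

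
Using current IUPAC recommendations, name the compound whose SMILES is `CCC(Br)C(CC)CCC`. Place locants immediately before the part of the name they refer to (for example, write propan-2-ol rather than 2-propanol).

3-bromo-4-ethylheptane

The parent chain contains 7 carbons (heptane).
Choose the numbering such that the substituent locant set {3,4} is lower than {4,5} at the first point of difference.
That gives a bromo group at C-3; an ethyl group at C-4.
Prefixes are listed alphabetically: bromo, ethyl.
Putting it together: 3-bromo-4-ethylheptane.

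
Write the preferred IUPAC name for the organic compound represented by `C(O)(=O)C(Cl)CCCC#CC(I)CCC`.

2-chloro-8-iodoundec-6-ynoic acid

The longest chain bearing the –COOH group and the multiple bond is 11 carbons long (undecane).
A carboxylic acid (terminal –COOH) is the principal characteristic group, giving the suffix -oic acid.
A C≡C triple bond in the chain gives the infix -yne-.
Choose the numbering such that the carboxylic acid carbon is C-1 by definition.
With this numbering: the triple bond between C-6 and C-7; a chloro group at C-2; an iodo group at C-8.
Prefixes are listed alphabetically: chloro, iodo.
The name is 2-chloro-8-iodoundec-6-ynoic acid.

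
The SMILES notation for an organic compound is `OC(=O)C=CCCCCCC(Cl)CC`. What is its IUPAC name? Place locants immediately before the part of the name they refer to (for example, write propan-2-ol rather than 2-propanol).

9-chloroundec-2-enoic acid

The longest carbon chain that includes the –COOH group and the multiple bond has 11 carbons, so the parent hydride is undecane.
A carboxylic acid (terminal –COOH) is the principal characteristic group, giving the suffix -oic acid.
A C=C double bond in the chain gives the infix -ene-.
Choose the numbering such that the carboxylic acid carbon is C-1 by definition.
That gives the double bond between C-2 and C-3; a chloro group at C-9.
The name is 9-chloroundec-2-enoic acid.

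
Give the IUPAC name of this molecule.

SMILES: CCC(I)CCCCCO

6-iodooctan-1-ol

The longest chain bearing the –OH group is 8 carbons long (octane).
An alcohol (–OH) is the principal characteristic group, giving the suffix -ol.
The numbering direction is chosen so that numbering from this end puts the hydroxyl group at C-1 rather than C-8.
That gives the hydroxyl at C-1; an iodo group at C-6.
Assembling the pieces gives 6-iodooctan-1-ol.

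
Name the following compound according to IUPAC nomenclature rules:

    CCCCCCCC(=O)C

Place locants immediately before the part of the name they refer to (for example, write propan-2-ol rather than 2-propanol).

nonan-2-one

Counting along the main chain through the carbonyl gives 9 carbons: the parent is nonane.
The principal characteristic group is a ketone (C=O on an internal carbon), named with the suffix -one.
Number the chain so that numbering from this end puts the carbonyl group at C-2 rather than C-8.
With this numbering: the carbonyl at C-2.
Assembling the pieces gives nonan-2-one.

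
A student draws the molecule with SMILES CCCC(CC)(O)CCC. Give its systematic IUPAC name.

The longest carbon chain that includes the –OH group has 7 carbons, so the parent hydride is heptane.
The principal characteristic group is an alcohol (–OH), named with the suffix -ol.
Numbering from either end gives identical locants here.
That gives the hydroxyl at C-4; an ethyl group at C-4.
The name is 4-ethylheptan-4-ol.

4-ethylheptan-4-ol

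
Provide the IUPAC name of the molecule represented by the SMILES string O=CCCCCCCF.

7-fluoroheptanal

The longest chain bearing the –CHO group is 7 carbons long (heptane).
An aldehyde (terminal –CHO) is the principal characteristic group, giving the suffix -al.
Choose the numbering such that the aldehyde carbon is C-1 by definition.
With this numbering: a fluoro group at C-7.
Putting it together: 7-fluoroheptanal.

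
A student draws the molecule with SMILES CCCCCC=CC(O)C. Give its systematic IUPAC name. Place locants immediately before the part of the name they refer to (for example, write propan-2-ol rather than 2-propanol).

non-3-en-2-ol

The longest chain bearing the –OH group and the multiple bond is 9 carbons long (nonane).
The highest-priority functional group is an alcohol (–OH), so the name ends in -ol.
The chain contains a C=C double bond, so the unsaturation ending is -ene.
Number the chain so that numbering from this end puts the hydroxyl group at C-2 rather than C-8.
With this numbering: the hydroxyl at C-2; the double bond between C-3 and C-4.
Assembling the pieces gives non-3-en-2-ol.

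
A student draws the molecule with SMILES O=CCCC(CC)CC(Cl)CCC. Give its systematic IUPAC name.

6-chloro-4-ethylnonanal

The longest carbon chain that includes the –CHO group has 9 carbons, so the parent hydride is nonane.
The principal characteristic group is an aldehyde (terminal –CHO), named with the suffix -al.
Number the chain so that the aldehyde carbon is C-1 by definition.
This places a chloro group at C-6; an ethyl group at C-4.
The substituents are ordered alphabetically, ignoring any di-/tri- multipliers.
Putting it together: 6-chloro-4-ethylnonanal.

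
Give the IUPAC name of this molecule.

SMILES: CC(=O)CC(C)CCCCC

4-methylnonan-2-one

The longest carbon chain that includes the carbonyl has 9 carbons, so the parent hydride is nonane.
A ketone (C=O on an internal carbon) is the principal characteristic group, giving the suffix -one.
Number the chain so that numbering from this end puts the carbonyl group at C-2 rather than C-8.
With this numbering: the carbonyl at C-2; a methyl group at C-4.
The name is 4-methylnonan-2-one.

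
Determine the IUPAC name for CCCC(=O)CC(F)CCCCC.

Counting along the main chain through the carbonyl gives 11 carbons: the parent is undecane.
A ketone (C=O on an internal carbon) is the principal characteristic group, giving the suffix -one.
Choose the numbering such that numbering from this end puts the carbonyl group at C-4 rather than C-8.
This places the carbonyl at C-4; a fluoro group at C-6.
Assembling the pieces gives 6-fluoroundecan-4-one.

6-fluoroundecan-4-one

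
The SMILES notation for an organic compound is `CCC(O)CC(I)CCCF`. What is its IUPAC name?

The longest chain bearing the –OH group is 8 carbons long (octane).
An alcohol (–OH) is the principal characteristic group, giving the suffix -ol.
The numbering direction is chosen so that numbering from this end puts the hydroxyl group at C-3 rather than C-6.
That gives the hydroxyl at C-3; a fluoro group at C-8; an iodo group at C-5.
The substituents are ordered alphabetically, ignoring any di-/tri- multipliers.
Putting it together: 8-fluoro-5-iodooctan-3-ol.

8-fluoro-5-iodooctan-3-ol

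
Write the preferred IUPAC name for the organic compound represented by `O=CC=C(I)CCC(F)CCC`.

The longest chain bearing the –CHO group and the multiple bond is 9 carbons long (nonane).
An aldehyde (terminal –CHO) is the principal characteristic group, giving the suffix -al.
There is one C=C double bond, indicated by the ending -ene.
Number the chain so that the aldehyde carbon is C-1 by definition.
That gives the double bond between C-2 and C-3; a fluoro group at C-6; an iodo group at C-3.
Prefixes are listed alphabetically: fluoro, iodo.
Putting it together: 6-fluoro-3-iodonon-2-enal.

6-fluoro-3-iodonon-2-enal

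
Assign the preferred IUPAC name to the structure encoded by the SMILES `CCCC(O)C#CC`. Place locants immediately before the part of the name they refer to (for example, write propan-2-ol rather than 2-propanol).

Counting along the main chain through the –OH group and the multiple bond gives 7 carbons: the parent is heptane.
The principal characteristic group is an alcohol (–OH), named with the suffix -ol.
There is one C≡C triple bond, indicated by the ending -yne.
Choose the numbering such that numbering from this end puts the triple bond at C-2 rather than C-5.
That gives the hydroxyl at C-4; the triple bond between C-2 and C-3.
The name is hept-2-yn-4-ol.

hept-2-yn-4-ol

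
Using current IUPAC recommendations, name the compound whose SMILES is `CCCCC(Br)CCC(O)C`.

The longest chain bearing the –OH group is 9 carbons long (nonane).
An alcohol (–OH) is the principal characteristic group, giving the suffix -ol.
Choose the numbering such that numbering from this end puts the hydroxyl group at C-2 rather than C-8.
With this numbering: the hydroxyl at C-2; a bromo group at C-5.
Putting it together: 5-bromononan-2-ol.

5-bromononan-2-ol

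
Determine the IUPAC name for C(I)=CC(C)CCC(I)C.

1,6-diiodo-3-methylhept-1-ene

The longest chain bearing the multiple bond is 7 carbons long (heptane).
There is one C=C double bond, indicated by the ending -ene.
Choose the numbering such that numbering from this end puts the double bond at C-1 rather than C-6.
That gives the double bond between C-1 and C-2; iodo groups at C-1 and C-6; a methyl group at C-3.
Substituent prefixes are cited in alphabetical order (multiplying prefixes like di-/tri- are ignored for ordering).
The name is 1,6-diiodo-3-methylhept-1-ene.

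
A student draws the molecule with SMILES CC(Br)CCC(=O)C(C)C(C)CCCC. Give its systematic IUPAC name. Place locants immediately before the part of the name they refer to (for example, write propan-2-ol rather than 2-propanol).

Counting along the main chain through the carbonyl gives 11 carbons: the parent is undecane.
The highest-priority functional group is a ketone (C=O on an internal carbon), so the name ends in -one.
Choose the numbering such that numbering from this end puts the carbonyl group at C-5 rather than C-7.
With this numbering: the carbonyl at C-5; a bromo group at C-2; methyl groups at C-6 and C-7.
Substituent prefixes are cited in alphabetical order (multiplying prefixes like di-/tri- are ignored for ordering).
The name is 2-bromo-6,7-dimethylundecan-5-one.

2-bromo-6,7-dimethylundecan-5-one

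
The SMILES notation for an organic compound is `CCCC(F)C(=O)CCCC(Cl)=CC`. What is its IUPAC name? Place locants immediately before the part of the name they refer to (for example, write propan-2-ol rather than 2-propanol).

9-chloro-4-fluoroundec-9-en-5-one

Counting along the main chain through the carbonyl and the multiple bond gives 11 carbons: the parent is undecane.
A ketone (C=O on an internal carbon) is the principal characteristic group, giving the suffix -one.
There is one C=C double bond, indicated by the ending -ene.
The numbering direction is chosen so that numbering from this end puts the carbonyl group at C-5 rather than C-7.
That gives the carbonyl at C-5; the double bond between C-9 and C-10; a chloro group at C-9; a fluoro group at C-4.
Substituent prefixes are cited in alphabetical order (multiplying prefixes like di-/tri- are ignored for ordering).
Assembling the pieces gives 9-chloro-4-fluoroundec-9-en-5-one.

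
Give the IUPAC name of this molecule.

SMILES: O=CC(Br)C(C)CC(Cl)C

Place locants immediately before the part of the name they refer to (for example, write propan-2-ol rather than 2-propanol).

2-bromo-5-chloro-3-methylhexanal

Counting along the main chain through the –CHO group gives 6 carbons: the parent is hexane.
The principal characteristic group is an aldehyde (terminal –CHO), named with the suffix -al.
Number the chain so that the aldehyde carbon is C-1 by definition.
That gives a bromo group at C-2; a chloro group at C-5; a methyl group at C-3.
The substituents are ordered alphabetically, ignoring any di-/tri- multipliers.
The name is 2-bromo-5-chloro-3-methylhexanal.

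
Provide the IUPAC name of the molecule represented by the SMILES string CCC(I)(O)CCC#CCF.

The longest carbon chain that includes the –OH group and the multiple bond has 8 carbons, so the parent hydride is octane.
An alcohol (–OH) is the principal characteristic group, giving the suffix -ol.
The chain contains a C≡C triple bond, so the unsaturation ending is -yne.
Number the chain so that numbering from this end puts the hydroxyl group at C-3 rather than C-6.
That gives the hydroxyl at C-3; the triple bond between C-6 and C-7; a fluoro group at C-8; an iodo group at C-3.
Prefixes are listed alphabetically: fluoro, iodo.
Putting it together: 8-fluoro-3-iodooct-6-yn-3-ol.

8-fluoro-3-iodooct-6-yn-3-ol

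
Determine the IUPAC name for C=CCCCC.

Counting along the main chain through the multiple bond gives 6 carbons: the parent is hexane.
A C=C double bond in the chain gives the infix -ene-.
Choose the numbering such that numbering from this end puts the double bond at C-1 rather than C-5.
With this numbering: the double bond between C-1 and C-2.
The name is hex-1-ene.

hex-1-ene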